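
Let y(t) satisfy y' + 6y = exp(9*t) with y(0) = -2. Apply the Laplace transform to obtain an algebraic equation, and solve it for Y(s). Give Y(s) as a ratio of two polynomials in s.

Y(s) = (-2*s + 19)/(s^2 - 3*s - 54)

Apply the Laplace transform to the equation.
The derivative rules (L{y'} = sY - y(0) = sY - (-2)) turn the left side into (s + 6)Y - (-2).
The right side is L{exp(9*t)} = 1/(s - 9).
So (s + 6)Y = 1/(s - 9) + (-2).
Solve for Y(s) and write it as one ratio of polynomials.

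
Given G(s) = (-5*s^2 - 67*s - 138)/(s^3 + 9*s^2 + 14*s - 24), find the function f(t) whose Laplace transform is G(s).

f(t) = -6*exp(t) - 5*exp(-4*t) + 6*exp(-6*t)

Factor the denominator: s^3 + 9*s^2 + 14*s - 24 = (s - 1)*(s + 4)*(s + 6).
Partial fraction decomposition gives [6/(s + 6)] + [-6/(s - 1)] + [-5/(s + 4)].
Invert each term: 6/(s + 6) ↔ 6e^(-6t); -6/(s - 1) ↔ -6e^(t); -5/(s + 4) ↔ -5e^(-4t).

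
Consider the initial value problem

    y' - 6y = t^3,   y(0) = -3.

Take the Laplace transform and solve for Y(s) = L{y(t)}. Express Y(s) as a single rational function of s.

Transform both sides with L{·}.
Using L{y'} = sY - y(0) = sY - (-3), the left side becomes (s - 6)Y - (-3).
The right side is L{t^3} = 6/s^4.
So (s - 6)Y = 6/s^4 + (-3).
Isolate Y and clear denominators.

Y(s) = (-3*s^4 + 6)/(s^5 - 6*s^4)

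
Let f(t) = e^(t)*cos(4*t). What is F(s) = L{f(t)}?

F(s) = (s - 1)/((s - 1)^2 + 16)

L{cos(4t)} = s/(s^2 + 16).
By the first shifting theorem, multiplying by e^(t) replaces s with s - 1.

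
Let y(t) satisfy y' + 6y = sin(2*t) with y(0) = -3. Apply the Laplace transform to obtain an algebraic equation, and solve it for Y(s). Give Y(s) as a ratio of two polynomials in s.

Take the Laplace transform of both sides.
Using L{y'} = sY - y(0) = sY - (-3), the left side becomes (s + 6)Y - (-3).
The right side is L{sin(2*t)} = 2/(s^2 + 4).
So (s + 6)Y = 2/(s^2 + 4) + (-3).
Solve for Y(s) and write it as one ratio of polynomials.

Y(s) = (-3*s^2 - 10)/(s^3 + 6*s^2 + 4*s + 24)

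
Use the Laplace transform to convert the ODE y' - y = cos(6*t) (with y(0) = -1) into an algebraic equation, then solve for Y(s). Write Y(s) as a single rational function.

Laplace-transform each side.
Using L{y'} = sY - y(0) = sY - (-1), the left side becomes (s - 1)Y - (-1).
The right side is L{cos(6*t)} = s/(s^2 + 36).
So (s - 1)Y = s/(s^2 + 36) + (-1).
Isolate Y and clear denominators.

Y(s) = (-s^2 + s - 36)/(s^3 - s^2 + 36*s - 36)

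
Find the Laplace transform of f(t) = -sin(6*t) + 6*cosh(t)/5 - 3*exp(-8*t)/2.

By linearity of the Laplace transform, transform each term separately.
(-3/2)·[L{e^(-8t)} = 1/(s + 8)]; (-1)·[L{sin(6t)} = 6/(s^2 + 36)]; (6/5)·[L{cosh(t)} = s/(s^2 - 1)].

6*s/(5*(s^2 - 1)) - 6/(s^2 + 36) - 3/(2*(s + 8))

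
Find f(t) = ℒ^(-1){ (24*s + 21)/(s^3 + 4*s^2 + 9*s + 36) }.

Factor the denominator: s^3 + 4*s^2 + 9*s + 36 = (s + 4)*(s^2 + 9).
Partial fraction decomposition gives [-3/(s + 4)] + [3*s/(s^2 + 9)] + [12/(s^2 + 9)].
Invert each term: -3/(s + 4) ↔ -3e^(-4t); 3·s/(s^2 + 9) ↔ 3cos(3t); 4·3/(s^2 + 9) ↔ 4sin(3t).

f(t) = 4*sin(3*t) + 3*cos(3*t) - 3*exp(-4*t)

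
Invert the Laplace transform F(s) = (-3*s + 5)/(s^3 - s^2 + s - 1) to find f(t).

Factor the denominator: s^3 - s^2 + s - 1 = (s - 1)*(s^2 + 1).
Partial fraction decomposition gives [1/(s - 1)] + [-s/(s^2 + 1)] + [-4/(s^2 + 1)].
Invert each term: 1/(s - 1) ↔ e^(t); -1·s/(s^2 + 1) ↔ -cos(t); -4·1/(s^2 + 1) ↔ -4sin(t).

f(t) = exp(t) - 4*sin(t) - cos(t)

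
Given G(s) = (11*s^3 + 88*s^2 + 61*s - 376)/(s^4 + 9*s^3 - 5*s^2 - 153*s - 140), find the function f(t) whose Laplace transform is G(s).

f(t) = 4*exp(4*t) + 3*exp(-t) + 2*exp(-5*t) + 2*exp(-7*t)

Factor the denominator: s^4 + 9*s^3 - 5*s^2 - 153*s - 140 = (s - 4)*(s + 1)*(s + 5)*(s + 7).
Partial fraction decomposition gives [4/(s - 4)] + [2/(s + 7)] + [3/(s + 1)] + [2/(s + 5)].
Invert each term: 4/(s - 4) ↔ 4e^(4t); 2/(s + 7) ↔ 2e^(-7t); 3/(s + 1) ↔ 3e^(-t); 2/(s + 5) ↔ 2e^(-5t).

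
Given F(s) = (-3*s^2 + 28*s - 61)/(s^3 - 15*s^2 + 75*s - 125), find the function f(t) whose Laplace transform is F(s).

Factor the denominator: s^3 - 15*s^2 + 75*s - 125 = (s - 5)^3.
Partial fraction decomposition gives [-3/(s - 5)] + [-2/(s - 5)^2] + [4/(s - 5)^3].
Invert each term: -3/(s - 5) ↔ -3e^(5t); -2/(s - 5)^2 ↔ -2t·e^(5t); 4/(s - 5)^3 ↔ (2)t^2·e^(5t).

f(t) = 2*t^2*exp(5*t) - 2*t*exp(5*t) - 3*exp(5*t)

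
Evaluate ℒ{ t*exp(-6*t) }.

(s + 6)^(-2)

L{e^(-6t)} = 1/(s + 6).
Then apply L{t·g(t)} = -d/ds[G(s)] with G(s) = 1/(s + 6):
differentiating 1 time and applying the sign gives (s + 6)^(-2).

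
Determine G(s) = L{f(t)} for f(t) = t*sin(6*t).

G(s) = 12*s/(s^2 + 36)^2

L{sin(6t)} = 6/(s^2 + 36).
Then apply L{t·g(t)} = -d/ds[H(s)] with H(s) = 6/(s^2 + 36):
differentiating 1 time and applying the sign gives 12*s/(s^2 + 36)^2.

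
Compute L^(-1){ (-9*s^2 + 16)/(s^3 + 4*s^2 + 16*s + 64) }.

Factor the denominator: s^3 + 4*s^2 + 16*s + 64 = (s + 4)*(s^2 + 16).
Partial fraction decomposition gives [-4/(s + 4)] + [-5*s/(s^2 + 16)] + [20/(s^2 + 16)].
Invert each term: -4/(s + 4) ↔ -4e^(-4t); -5·s/(s^2 + 16) ↔ -5cos(4t); 5·4/(s^2 + 16) ↔ 5sin(4t).

5*sin(4*t) - 5*cos(4*t) - 4*exp(-4*t)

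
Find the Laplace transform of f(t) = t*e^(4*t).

(s - 4)^(-2)

L{e^(4t)} = 1/(s - 4).
Then apply L{t·g(t)} = -d/ds[H(s)] with H(s) = 1/(s - 4):
differentiating 1 time and applying the sign gives (s - 4)^(-2).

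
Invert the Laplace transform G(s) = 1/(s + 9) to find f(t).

f(t) = exp(-9*t)

Since L{e^(-9t)} = 1/(s + 9), the inverse is e^(-9*t).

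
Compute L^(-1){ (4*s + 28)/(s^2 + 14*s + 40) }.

4*exp(-7*t)*cosh(3*t)

Rewrite the denominator: s^2 + 14*s + 40 = (s + 7)^2 - 9.
The form in (s + 7) signals a first-shifting-theorem factor e^(-7t).
Since L{cosh(3t)} = s/(s^2 - 9), the inverse is e^(-7*t)*cosh(3*t), scaled by 4.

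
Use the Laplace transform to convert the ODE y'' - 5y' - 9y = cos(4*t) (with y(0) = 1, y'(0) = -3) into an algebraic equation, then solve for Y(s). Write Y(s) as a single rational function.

Y(s) = (s^3 - 8*s^2 + 17*s - 128)/(s^4 - 5*s^3 + 7*s^2 - 80*s - 144)

Take the Laplace transform of both sides.
The derivative rules (L{y''} = s^2 Y - s·y(0) - y'(0) and L{y'} = sY - y(0), with y(0) = 1, y'(0) = -3) turn the left side into (s^2 - 5*s - 9)Y - (s - 8).
The right side is L{cos(4*t)} = s/(s^2 + 16).
So (s^2 - 5*s - 9)Y = s/(s^2 + 16) + (s - 8).
Divide through and combine into a single rational function.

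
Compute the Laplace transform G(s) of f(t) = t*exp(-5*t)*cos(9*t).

L{cos(9t)} = s/(s^2 + 81).
Multiplying by e^(-5t) shifts s → s + 5, so L{exp(-5*t)*cos(9*t)} = (s + 5)/((s + 5)^2 + 81).
Then apply L{t·g(t)} = -d/ds[H(s)] with H(s) = (s + 5)/((s + 5)^2 + 81):
differentiating 1 time and applying the sign gives (s - 4)*(s + 14)/(s^2 + 10*s + 106)^2.

G(s) = (s - 4)*(s + 14)/(s^2 + 10*s + 106)^2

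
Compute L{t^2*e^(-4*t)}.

L{e^(-4t)} = 1/(s + 4).
Then apply L{t^2·g(t)} = (-1)^2 d^2/ds^2[H(s)] with H(s) = 1/(s + 4):
differentiating 2 times and applying the sign gives 2/(s + 4)^3.

2/(s + 4)^3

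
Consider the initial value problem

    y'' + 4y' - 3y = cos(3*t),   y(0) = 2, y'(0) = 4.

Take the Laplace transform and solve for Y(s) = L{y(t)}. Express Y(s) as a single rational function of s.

Transform both sides with L{·}.
Using L{y''} = s^2 Y - s·y(0) - y'(0) and L{y'} = sY - y(0), with y(0) = 2, y'(0) = 4, the left side becomes (s^2 + 4*s - 3)Y - (2*s + 12).
The right side is L{cos(3*t)} = s/(s^2 + 9).
So (s^2 + 4*s - 3)Y = s/(s^2 + 9) + (2*s + 12).
Divide through and combine into a single rational function.

Y(s) = (2*s^3 + 12*s^2 + 19*s + 108)/(s^4 + 4*s^3 + 6*s^2 + 36*s - 27)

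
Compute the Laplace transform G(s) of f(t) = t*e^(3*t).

L{e^(3t)} = 1/(s - 3).
Then apply L{t·g(t)} = -d/ds[H(s)] with H(s) = 1/(s - 3):
differentiating 1 time and applying the sign gives (s - 3)^(-2).

G(s) = (s - 3)^(-2)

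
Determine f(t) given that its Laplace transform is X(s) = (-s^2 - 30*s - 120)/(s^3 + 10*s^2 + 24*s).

Factor the denominator: s^3 + 10*s^2 + 24*s = s*(s + 4)*(s + 6).
Partial fraction decomposition gives [-5/s] + [2/(s + 4)] + [2/(s + 6)].
Invert each term: -5/(s - 0) ↔ -5e^(0t); 2/(s + 4) ↔ 2e^(-4t); 2/(s + 6) ↔ 2e^(-6t).

f(t) = -5 + 2*exp(-4*t) + 2*exp(-6*t)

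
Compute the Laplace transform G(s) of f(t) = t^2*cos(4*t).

G(s) = 2*s*(s^2 - 48)/(s^2 + 16)^3

L{cos(4t)} = s/(s^2 + 16).
Then apply L{t^2·g(t)} = (-1)^2 d^2/ds^2[H(s)] with H(s) = s/(s^2 + 16):
differentiating 2 times and applying the sign gives 2*s*(s^2 - 48)/(s^2 + 16)^3.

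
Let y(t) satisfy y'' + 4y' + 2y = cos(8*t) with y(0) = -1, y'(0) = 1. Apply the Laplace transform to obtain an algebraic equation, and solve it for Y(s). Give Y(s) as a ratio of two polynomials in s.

Y(s) = (-s^3 - 3*s^2 - 63*s - 192)/(s^4 + 4*s^3 + 66*s^2 + 256*s + 128)

Take the Laplace transform of both sides.
The derivative rules (L{y''} = s^2 Y - s·y(0) - y'(0) and L{y'} = sY - y(0), with y(0) = -1, y'(0) = 1) turn the left side into (s^2 + 4*s + 2)Y - (-s - 3).
The right side is L{cos(8*t)} = s/(s^2 + 64).
So (s^2 + 4*s + 2)Y = s/(s^2 + 64) + (-s - 3).
Isolate Y and clear denominators.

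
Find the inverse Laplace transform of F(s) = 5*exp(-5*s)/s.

Heaviside(t - 5)*(5)

The factor e^(-5s) signals a time shift by c = 5 (second shifting theorem).
L{5} = 5/s, so L^-1{5/s} = 5.
Hence the inverse is u(t - 5) times that function evaluated at t - 5.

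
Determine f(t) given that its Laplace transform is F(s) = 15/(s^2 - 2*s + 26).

f(t) = 3*exp(t)*sin(5*t)

Rewrite the denominator: s^2 - 2*s + 26 = (s - 1)^2 + 25.
The form in (s - 1) signals a first-shifting-theorem factor e^(t).
Since L{sin(5t)} = 5/(s^2 + 25), the inverse is e^(t)*sin(5*t), scaled by 3.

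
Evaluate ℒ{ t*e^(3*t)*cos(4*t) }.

L{cos(4t)} = s/(s^2 + 16).
Multiplying by e^(3t) shifts s → s - 3, so L{e^(3*t)*cos(4*t)} = (s - 3)/((s - 3)^2 + 16).
Then apply L{t·g(t)} = -d/ds[G(s)] with G(s) = (s - 3)/((s - 3)^2 + 16):
differentiating 1 time and applying the sign gives (s - 7)*(s + 1)/(s^2 - 6*s + 25)^2.

(s - 7)*(s + 1)/(s^2 - 6*s + 25)^2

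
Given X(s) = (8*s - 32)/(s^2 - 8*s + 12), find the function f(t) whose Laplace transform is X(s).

Factor the denominator: s^2 - 8*s + 12 = (s - 6)*(s - 2).
Partial fraction decomposition gives [4/(s - 2)] + [4/(s - 6)].
Invert each term: 4/(s - 2) ↔ 4e^(2t); 4/(s - 6) ↔ 4e^(6t).

f(t) = 4*exp(6*t) + 4*exp(2*t)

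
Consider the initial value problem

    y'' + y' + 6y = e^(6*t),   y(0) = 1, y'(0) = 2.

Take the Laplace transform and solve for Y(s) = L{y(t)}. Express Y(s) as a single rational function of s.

Transform both sides with L{·}.
With L{y''} = s^2 Y - s·y(0) - y'(0) and L{y'} = sY - y(0), with y(0) = 1, y'(0) = 2: the LHS transforms to (s^2 + s + 6)Y - (s + 3).
The right side is L{e^(6*t)} = 1/(s - 6).
So (s^2 + s + 6)Y = 1/(s - 6) + (s + 3).
Isolate Y and clear denominators.

Y(s) = (s^2 - 3*s - 17)/(s^3 - 5*s^2 - 36)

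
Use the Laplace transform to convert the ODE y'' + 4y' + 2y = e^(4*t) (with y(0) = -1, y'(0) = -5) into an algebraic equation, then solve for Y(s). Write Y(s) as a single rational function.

Apply the Laplace transform to the equation.
Using L{y''} = s^2 Y - s·y(0) - y'(0) and L{y'} = sY - y(0), with y(0) = -1, y'(0) = -5, the left side becomes (s^2 + 4*s + 2)Y - (-s - 9).
The right side is L{e^(4*t)} = 1/(s - 4).
So (s^2 + 4*s + 2)Y = 1/(s - 4) + (-s - 9).
Divide through and combine into a single rational function.

Y(s) = (-s^2 - 5*s + 37)/(s^3 - 14*s - 8)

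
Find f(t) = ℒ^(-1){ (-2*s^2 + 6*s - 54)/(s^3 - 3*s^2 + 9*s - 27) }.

Factor the denominator: s^3 - 3*s^2 + 9*s - 27 = (s - 3)*(s^2 + 9).
Partial fraction decomposition gives [-3/(s - 3)] + [s/(s^2 + 9)] + [9/(s^2 + 9)].
Invert each term: -3/(s - 3) ↔ -3e^(3t); 1·s/(s^2 + 9) ↔ cos(3t); 3·3/(s^2 + 9) ↔ 3sin(3t).

f(t) = -3*exp(3*t) + 3*sin(3*t) + cos(3*t)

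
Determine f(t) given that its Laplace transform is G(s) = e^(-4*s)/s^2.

The factor e^(-4s) signals a time shift by c = 4 (second shifting theorem).
L{t} = 1!/s^2 = 1/s^2, so L^-1{s^(-2)} = t.
Hence the inverse is u(t - 4) times that function evaluated at t - 4.

f(t) = Heaviside(t - 4)*(t - 4)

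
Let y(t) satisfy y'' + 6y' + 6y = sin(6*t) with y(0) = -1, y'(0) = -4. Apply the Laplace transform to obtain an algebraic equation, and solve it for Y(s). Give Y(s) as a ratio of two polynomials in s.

Transform both sides with L{·}.
With L{y''} = s^2 Y - s·y(0) - y'(0) and L{y'} = sY - y(0), with y(0) = -1, y'(0) = -4: the LHS transforms to (s^2 + 6*s + 6)Y - (-s - 10).
The right side is L{sin(6*t)} = 6/(s^2 + 36).
So (s^2 + 6*s + 6)Y = 6/(s^2 + 36) + (-s - 10).
Isolate Y and clear denominators.

Y(s) = (-s^3 - 10*s^2 - 36*s - 354)/(s^4 + 6*s^3 + 42*s^2 + 216*s + 216)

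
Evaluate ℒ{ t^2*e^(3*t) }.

L{t^2} = 2!/s^3 = 2/s^3.
By the first shifting theorem, multiplying by e^(3t) replaces s with s - 3.

2/(s - 3)^3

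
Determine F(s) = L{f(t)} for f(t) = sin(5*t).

F(s) = 5/(s^2 + 25)

L{sin(5t)} = 5/(s^2 + 25).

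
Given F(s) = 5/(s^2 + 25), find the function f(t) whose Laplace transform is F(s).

f(t) = sin(5*t)

Since L{sin(5t)} = 5/(s^2 + 25), the inverse is sin(5*t).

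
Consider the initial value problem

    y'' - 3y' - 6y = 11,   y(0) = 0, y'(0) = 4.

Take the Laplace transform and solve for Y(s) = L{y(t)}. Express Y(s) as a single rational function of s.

Take the Laplace transform of both sides.
Using L{y''} = s^2 Y - s·y(0) - y'(0) and L{y'} = sY - y(0), with y(0) = 0, y'(0) = 4, the left side becomes (s^2 - 3*s - 6)Y - (4).
The right side is L{11} = 11/s.
So (s^2 - 3*s - 6)Y = 11/s + (4).
Solve for Y(s) and write it as one ratio of polynomials.

Y(s) = (4*s + 11)/(s^3 - 3*s^2 - 6*s)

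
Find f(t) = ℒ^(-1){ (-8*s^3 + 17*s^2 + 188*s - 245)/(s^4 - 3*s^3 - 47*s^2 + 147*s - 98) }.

f(t) = -2*exp(7*t) - 3*exp(2*t) - exp(t) - 2*exp(-7*t)

Factor the denominator: s^4 - 3*s^3 - 47*s^2 + 147*s - 98 = (s - 7)*(s - 2)*(s - 1)*(s + 7).
Partial fraction decomposition gives [-1/(s - 1)] + [-2/(s + 7)] + [-3/(s - 2)] + [-2/(s - 7)].
Invert each term: -1/(s - 1) ↔ -e^(t); -2/(s + 7) ↔ -2e^(-7t); -3/(s - 2) ↔ -3e^(2t); -2/(s - 7) ↔ -2e^(7t).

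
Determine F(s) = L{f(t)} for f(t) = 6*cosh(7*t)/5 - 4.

Apply the Laplace transform termwise.
(6/5)·[L{cosh(7t)} = s/(s^2 - 49)]; L{-4} = -4/s.

F(s) = 6*s/(5*(s^2 - 49)) - 4/s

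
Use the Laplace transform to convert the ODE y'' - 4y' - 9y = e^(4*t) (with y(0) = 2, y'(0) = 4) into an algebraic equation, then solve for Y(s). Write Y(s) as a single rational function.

Y(s) = (2*s^2 - 12*s + 17)/(s^3 - 8*s^2 + 7*s + 36)

Transform both sides with L{·}.
Using L{y''} = s^2 Y - s·y(0) - y'(0) and L{y'} = sY - y(0), with y(0) = 2, y'(0) = 4, the left side becomes (s^2 - 4*s - 9)Y - (2*s - 4).
The right side is L{e^(4*t)} = 1/(s - 4).
So (s^2 - 4*s - 9)Y = 1/(s - 4) + (2*s - 4).
Isolate Y and clear denominators.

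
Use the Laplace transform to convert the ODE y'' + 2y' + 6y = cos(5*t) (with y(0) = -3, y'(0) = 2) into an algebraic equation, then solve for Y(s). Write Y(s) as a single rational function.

Y(s) = (-3*s^3 - 4*s^2 - 74*s - 100)/(s^4 + 2*s^3 + 31*s^2 + 50*s + 150)

Laplace-transform each side.
Using L{y''} = s^2 Y - s·y(0) - y'(0) and L{y'} = sY - y(0), with y(0) = -3, y'(0) = 2, the left side becomes (s^2 + 2*s + 6)Y - (-3*s - 4).
The right side is L{cos(5*t)} = s/(s^2 + 25).
So (s^2 + 2*s + 6)Y = s/(s^2 + 25) + (-3*s - 4).
Divide through and combine into a single rational function.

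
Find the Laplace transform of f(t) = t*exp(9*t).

(s - 9)^(-2)

L{e^(9t)} = 1/(s - 9).
Then apply L{t·g(t)} = -d/ds[G(s)] with G(s) = 1/(s - 9):
differentiating 1 time and applying the sign gives (s - 9)^(-2).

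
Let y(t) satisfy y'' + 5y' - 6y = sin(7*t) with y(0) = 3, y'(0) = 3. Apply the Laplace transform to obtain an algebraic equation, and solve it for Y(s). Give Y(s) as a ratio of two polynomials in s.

Laplace-transform each side.
Using L{y''} = s^2 Y - s·y(0) - y'(0) and L{y'} = sY - y(0), with y(0) = 3, y'(0) = 3, the left side becomes (s^2 + 5*s - 6)Y - (3*s + 18).
The right side is L{sin(7*t)} = 7/(s^2 + 49).
So (s^2 + 5*s - 6)Y = 7/(s^2 + 49) + (3*s + 18).
Solve for Y(s) and write it as one ratio of polynomials.

Y(s) = (3*s^3 + 18*s^2 + 147*s + 889)/(s^4 + 5*s^3 + 43*s^2 + 245*s - 294)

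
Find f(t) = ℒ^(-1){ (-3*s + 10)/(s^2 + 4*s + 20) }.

f(t) = 4*exp(-2*t)*sin(4*t) - 3*exp(-2*t)*cos(4*t)

Complete the square in the denominator: s^2 + 4*s + 20 = (s + 2)^2 + 4^2.
Split the numerator to match: -3*s + 10 = -3·(s + 2) + 4·4.
Invert each term: -3·(s + 2)/((s + 2)^2 + 16) ↔ -3e^(-2t)cos(4t); 4·4/((s + 2)^2 + 16) ↔ 4e^(-2t)sin(4t).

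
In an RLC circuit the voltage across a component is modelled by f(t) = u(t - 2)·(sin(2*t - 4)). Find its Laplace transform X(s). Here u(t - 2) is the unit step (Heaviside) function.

By the second shifting theorem, L{u(t - c)·g(t - c)} = e^(-cs)·G(s) with c = 2 and G(s) = L{g(t)}.
L{sin(2t)} = 2/(s^2 + 4).

X(s) = 2*exp(-2*s)/(s^2 + 4)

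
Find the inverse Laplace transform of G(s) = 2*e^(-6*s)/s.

Heaviside(t - 6)*(2)

The factor e^(-6s) signals a time shift by c = 6 (second shifting theorem).
L{2} = 2/s, so L^-1{2/s} = 2.
Hence the inverse is u(t - 6) times that function evaluated at t - 6.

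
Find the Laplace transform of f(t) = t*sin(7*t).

L{sin(7t)} = 7/(s^2 + 49).
Then apply L{t·g(t)} = -d/ds[G(s)] with G(s) = 7/(s^2 + 49):
differentiating 1 time and applying the sign gives 14*s/(s^2 + 49)^2.

14*s/(s^2 + 49)^2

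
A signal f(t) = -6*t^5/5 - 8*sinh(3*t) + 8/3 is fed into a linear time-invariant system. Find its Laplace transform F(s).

Apply the Laplace transform termwise.
L{8/3} = (8/3)/s; (-6/5)·[L{t^5} = 5!/s^6 = 120/s^6]; (-8)·[L{sinh(3t)} = 3/(s^2 - 9)].

F(s) = -24/(s^2 - 9) + 8/(3*s) - 144/s^6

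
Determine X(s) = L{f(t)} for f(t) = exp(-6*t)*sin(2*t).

X(s) = 2/((s + 6)^2 + 4)

L{sin(2t)} = 2/(s^2 + 4).
By the first shifting theorem, multiplying by e^(-6t) replaces s with s + 6.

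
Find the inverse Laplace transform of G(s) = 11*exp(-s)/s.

The factor e^(-s) signals a time shift by c = 1 (second shifting theorem).
L{11} = 11/s, so L^-1{11/s} = 11.
Hence the inverse is u(t - 1) times that function evaluated at t - 1.

Heaviside(t - 1)*(11)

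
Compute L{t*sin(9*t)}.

L{sin(9t)} = 9/(s^2 + 81).
Then apply L{t·g(t)} = -d/ds[G(s)] with G(s) = 9/(s^2 + 81):
differentiating 1 time and applying the sign gives 18*s/(s^2 + 81)^2.

18*s/(s^2 + 81)^2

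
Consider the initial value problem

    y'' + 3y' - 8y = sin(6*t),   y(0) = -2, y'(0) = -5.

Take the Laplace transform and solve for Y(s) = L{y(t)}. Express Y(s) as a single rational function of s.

Y(s) = (-2*s^3 - 11*s^2 - 72*s - 390)/(s^4 + 3*s^3 + 28*s^2 + 108*s - 288)

Apply the Laplace transform to the equation.
Using L{y''} = s^2 Y - s·y(0) - y'(0) and L{y'} = sY - y(0), with y(0) = -2, y'(0) = -5, the left side becomes (s^2 + 3*s - 8)Y - (-2*s - 11).
The right side is L{sin(6*t)} = 6/(s^2 + 36).
So (s^2 + 3*s - 8)Y = 6/(s^2 + 36) + (-2*s - 11).
Solve for Y(s) and write it as one ratio of polynomials.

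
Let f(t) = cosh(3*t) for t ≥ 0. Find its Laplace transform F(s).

L{cosh(3t)} = s/(s^2 - 9).

F(s) = s/(s^2 - 9)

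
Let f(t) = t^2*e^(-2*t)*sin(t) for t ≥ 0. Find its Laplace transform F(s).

L{sin(t)} = 1/(s^2 + 1).
Multiplying by e^(-2t) shifts s → s + 2, so L{e^(-2*t)*sin(t)} = 1/((s + 2)^2 + 1).
Then apply L{t^2·g(t)} = (-1)^2 d^2/ds^2[G(s)] with G(s) = 1/((s + 2)^2 + 1):
differentiating 2 times and applying the sign gives 2*(3*s^2 + 12*s + 11)/(s^2 + 4*s + 5)^3.

F(s) = 2*(3*s^2 + 12*s + 11)/(s^2 + 4*s + 5)^3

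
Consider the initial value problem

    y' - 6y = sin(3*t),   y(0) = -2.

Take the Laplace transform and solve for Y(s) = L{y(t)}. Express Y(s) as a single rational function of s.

Y(s) = (-2*s^2 - 15)/(s^3 - 6*s^2 + 9*s - 54)

Laplace-transform each side.
The derivative rules (L{y'} = sY - y(0) = sY - (-2)) turn the left side into (s - 6)Y - (-2).
The right side is L{sin(3*t)} = 3/(s^2 + 9).
So (s - 6)Y = 3/(s^2 + 9) + (-2).
Solve for Y(s) and write it as one ratio of polynomials.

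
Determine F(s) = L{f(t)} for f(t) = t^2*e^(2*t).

F(s) = 2/(s - 2)^3

L{e^(2t)} = 1/(s - 2).
Then apply L{t^2·g(t)} = (-1)^2 d^2/ds^2[G(s)] with G(s) = 1/(s - 2):
differentiating 2 times and applying the sign gives 2/(s - 2)^3.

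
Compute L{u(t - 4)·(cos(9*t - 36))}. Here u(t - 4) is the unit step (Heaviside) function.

s*exp(-4*s)/(s^2 + 81)

By the second shifting theorem, L{u(t - c)·g(t - c)} = e^(-cs)·G(s) with c = 4 and G(s) = L{g(t)}.
L{cos(9t)} = s/(s^2 + 81).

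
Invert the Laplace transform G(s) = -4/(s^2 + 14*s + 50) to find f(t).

Rewrite the denominator: s^2 + 14*s + 50 = (s + 7)^2 + 1.
The form in (s + 7) signals a first-shifting-theorem factor e^(-7t).
Since L{sin(t)} = 1/(s^2 + 1), the inverse is exp(-7*t)*sin(t), scaled by -4.

f(t) = -4*exp(-7*t)*sin(t)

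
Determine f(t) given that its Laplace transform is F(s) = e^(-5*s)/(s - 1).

f(t) = Heaviside(t - 5)*(exp(t - 5))

The factor e^(-5s) signals a time shift by c = 5 (second shifting theorem).
L{e^(t)} = 1/(s - 1), so L^-1{1/(s - 1)} = e^(t).
Hence the inverse is u(t - 5) times that function evaluated at t - 5.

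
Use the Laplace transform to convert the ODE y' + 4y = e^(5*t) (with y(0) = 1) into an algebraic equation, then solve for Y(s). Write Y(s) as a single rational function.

Y(s) = (s - 4)/(s^2 - s - 20)

Apply the Laplace transform to the equation.
The derivative rules (L{y'} = sY - y(0) = sY - 1) turn the left side into (s + 4)Y - (1).
The right side is L{e^(5*t)} = 1/(s - 5).
So (s + 4)Y = 1/(s - 5) + (1).
Divide through and combine into a single rational function.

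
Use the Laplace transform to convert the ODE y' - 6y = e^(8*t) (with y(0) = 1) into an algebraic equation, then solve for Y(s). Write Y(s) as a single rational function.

Take the Laplace transform of both sides.
The derivative rules (L{y'} = sY - y(0) = sY - 1) turn the left side into (s - 6)Y - (1).
The right side is L{e^(8*t)} = 1/(s - 8).
So (s - 6)Y = 1/(s - 8) + (1).
Solve for Y(s) and write it as one ratio of polynomials.

Y(s) = (s - 7)/(s^2 - 14*s + 48)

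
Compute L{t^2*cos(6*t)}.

L{cos(6t)} = s/(s^2 + 36).
Then apply L{t^2·g(t)} = (-1)^2 d^2/ds^2[G(s)] with G(s) = s/(s^2 + 36):
differentiating 2 times and applying the sign gives 2*s*(s^2 - 108)/(s^2 + 36)^3.

2*s*(s^2 - 108)/(s^2 + 36)^3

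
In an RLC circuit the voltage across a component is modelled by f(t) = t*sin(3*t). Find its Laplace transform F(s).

F(s) = 6*s/(s^2 + 9)^2

L{sin(3t)} = 3/(s^2 + 9).
Then apply L{t·g(t)} = -d/ds[G(s)] with G(s) = 3/(s^2 + 9):
differentiating 1 time and applying the sign gives 6*s/(s^2 + 9)^2.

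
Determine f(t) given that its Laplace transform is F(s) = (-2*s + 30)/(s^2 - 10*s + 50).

f(t) = 4*exp(5*t)*sin(5*t) - 2*exp(5*t)*cos(5*t)

Complete the square in the denominator: s^2 - 10*s + 50 = (s - 5)^2 + 5^2.
Split the numerator to match: -2*s + 30 = -2·(s - 5) + 4·5.
Invert each term: -2·(s - 5)/((s - 5)^2 + 25) ↔ -2e^(5t)cos(5t); 4·5/((s - 5)^2 + 25) ↔ 4e^(5t)sin(5t).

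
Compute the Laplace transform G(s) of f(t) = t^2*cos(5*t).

G(s) = 2*s*(s^2 - 75)/(s^2 + 25)^3

L{cos(5t)} = s/(s^2 + 25).
Then apply L{t^2·g(t)} = (-1)^2 d^2/ds^2[H(s)] with H(s) = s/(s^2 + 25):
differentiating 2 times and applying the sign gives 2*s*(s^2 - 75)/(s^2 + 25)^3.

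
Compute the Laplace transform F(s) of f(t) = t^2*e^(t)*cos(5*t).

L{cos(5t)} = s/(s^2 + 25).
Multiplying by e^(t) shifts s → s - 1, so L{e^(t)*cos(5*t)} = (s - 1)/((s - 1)^2 + 25).
Then apply L{t^2·g(t)} = (-1)^2 d^2/ds^2[G(s)] with G(s) = (s - 1)/((s - 1)^2 + 25):
differentiating 2 times and applying the sign gives 2*(s - 1)*(s^2 - 2*s - 74)/(s^2 - 2*s + 26)^3.

F(s) = 2*(s - 1)*(s^2 - 2*s - 74)/(s^2 - 2*s + 26)^3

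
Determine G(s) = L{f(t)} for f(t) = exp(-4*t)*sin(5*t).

L{sin(5t)} = 5/(s^2 + 25).
By the first shifting theorem, multiplying by e^(-4t) replaces s with s + 4.

G(s) = 5/((s + 4)^2 + 25)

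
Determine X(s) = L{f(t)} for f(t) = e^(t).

L{e^(t)} = 1/(s - 1).

X(s) = 1/(s - 1)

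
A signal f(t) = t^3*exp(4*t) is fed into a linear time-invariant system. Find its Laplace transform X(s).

L{t^3} = 3!/s^4 = 6/s^4.
By the first shifting theorem, multiplying by e^(4t) replaces s with s - 4.

X(s) = 6/(s - 4)^4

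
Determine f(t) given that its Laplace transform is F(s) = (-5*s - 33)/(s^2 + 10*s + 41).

Complete the square in the denominator: s^2 + 10*s + 41 = (s + 5)^2 + 4^2.
Split the numerator to match: -5*s - 33 = -5·(s + 5) - 2·4.
Invert each term: -5·(s + 5)/((s + 5)^2 + 16) ↔ -5e^(-5t)cos(4t); -2·4/((s + 5)^2 + 16) ↔ -2e^(-5t)sin(4t).

f(t) = -2*exp(-5*t)*sin(4*t) - 5*exp(-5*t)*cos(4*t)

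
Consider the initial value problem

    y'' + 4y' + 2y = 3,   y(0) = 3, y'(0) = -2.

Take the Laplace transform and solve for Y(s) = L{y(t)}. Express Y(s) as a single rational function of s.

Transform both sides with L{·}.
The derivative rules (L{y''} = s^2 Y - s·y(0) - y'(0) and L{y'} = sY - y(0), with y(0) = 3, y'(0) = -2) turn the left side into (s^2 + 4*s + 2)Y - (3*s + 10).
The right side is L{3} = 3/s.
So (s^2 + 4*s + 2)Y = 3/s + (3*s + 10).
Divide through and combine into a single rational function.

Y(s) = (3*s^2 + 10*s + 3)/(s^3 + 4*s^2 + 2*s)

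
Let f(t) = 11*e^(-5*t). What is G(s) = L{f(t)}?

G(s) = 11/(s + 5)

L{11} = 11/s.
By the first shifting theorem, multiplying by e^(-5t) replaces s with s + 5.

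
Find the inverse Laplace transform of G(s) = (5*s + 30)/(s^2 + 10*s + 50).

Complete the square in the denominator: s^2 + 10*s + 50 = (s + 5)^2 + 5^2.
Split the numerator to match: 5*s + 30 = 5·(s + 5) + 1·5.
Invert each term: 5·(s + 5)/((s + 5)^2 + 25) ↔ 5e^(-5t)cos(5t); 1·5/((s + 5)^2 + 25) ↔ e^(-5t)sin(5t).

exp(-5*t)*sin(5*t) + 5*exp(-5*t)*cos(5*t)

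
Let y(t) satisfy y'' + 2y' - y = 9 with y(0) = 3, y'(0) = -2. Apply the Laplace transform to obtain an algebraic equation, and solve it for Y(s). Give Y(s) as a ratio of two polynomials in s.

Y(s) = (3*s^2 + 4*s + 9)/(s^3 + 2*s^2 - s)

Laplace-transform each side.
With L{y''} = s^2 Y - s·y(0) - y'(0) and L{y'} = sY - y(0), with y(0) = 3, y'(0) = -2: the LHS transforms to (s^2 + 2*s - 1)Y - (3*s + 4).
The right side is L{9} = 9/s.
So (s^2 + 2*s - 1)Y = 9/s + (3*s + 4).
Divide through and combine into a single rational function.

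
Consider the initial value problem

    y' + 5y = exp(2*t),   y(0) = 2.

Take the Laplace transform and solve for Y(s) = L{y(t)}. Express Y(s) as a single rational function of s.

Y(s) = (2*s - 3)/(s^2 + 3*s - 10)

Apply the Laplace transform to the equation.
Using L{y'} = sY - y(0) = sY - 2, the left side becomes (s + 5)Y - (2).
The right side is L{exp(2*t)} = 1/(s - 2).
So (s + 5)Y = 1/(s - 2) + (2).
Isolate Y and clear denominators.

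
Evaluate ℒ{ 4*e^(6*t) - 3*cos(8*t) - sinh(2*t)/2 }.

Apply the Laplace transform termwise.
(4)·[L{e^(6t)} = 1/(s - 6)]; (-1/2)·[L{sinh(2t)} = 2/(s^2 - 4)]; (-3)·[L{cos(8t)} = s/(s^2 + 64)].

-3*s/(s^2 + 64) - 1/(s^2 - 4) + 4/(s - 6)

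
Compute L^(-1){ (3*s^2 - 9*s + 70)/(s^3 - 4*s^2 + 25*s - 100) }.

2*exp(4*t) - sin(5*t) + cos(5*t)

Factor the denominator: s^3 - 4*s^2 + 25*s - 100 = (s - 4)*(s^2 + 25).
Partial fraction decomposition gives [2/(s - 4)] + [s/(s^2 + 25)] + [-5/(s^2 + 25)].
Invert each term: 2/(s - 4) ↔ 2e^(4t); 1·s/(s^2 + 25) ↔ cos(5t); -1·5/(s^2 + 25) ↔ -sin(5t).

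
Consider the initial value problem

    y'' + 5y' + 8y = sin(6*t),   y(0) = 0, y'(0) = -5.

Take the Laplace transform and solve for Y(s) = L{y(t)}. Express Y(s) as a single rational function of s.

Y(s) = (-5*s^2 - 174)/(s^4 + 5*s^3 + 44*s^2 + 180*s + 288)

Take the Laplace transform of both sides.
Using L{y''} = s^2 Y - s·y(0) - y'(0) and L{y'} = sY - y(0), with y(0) = 0, y'(0) = -5, the left side becomes (s^2 + 5*s + 8)Y - (-5).
The right side is L{sin(6*t)} = 6/(s^2 + 36).
So (s^2 + 5*s + 8)Y = 6/(s^2 + 36) + (-5).
Isolate Y and clear denominators.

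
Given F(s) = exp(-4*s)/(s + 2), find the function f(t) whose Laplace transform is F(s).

f(t) = Heaviside(t - 4)*(exp(-2*t + 8))

The factor e^(-4s) signals a time shift by c = 4 (second shifting theorem).
L{e^(-2t)} = 1/(s + 2), so L^-1{1/(s + 2)} = exp(-2*t).
Hence the inverse is u(t - 4) times that function evaluated at t - 4.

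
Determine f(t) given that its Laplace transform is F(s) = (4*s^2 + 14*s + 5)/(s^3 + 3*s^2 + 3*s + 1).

Factor the denominator: s^3 + 3*s^2 + 3*s + 1 = (s + 1)^3.
Partial fraction decomposition gives [4/(s + 1)] + [6/(s + 1)^2] + [-5/(s + 1)^3].
Invert each term: 4/(s + 1) ↔ 4e^(-t); 6/(s + 1)^2 ↔ 6t·e^(-t); -5/(s + 1)^3 ↔ (-5/2)t^2·e^(-t).

f(t) = -5*t^2*exp(-t)/2 + 6*t*exp(-t) + 4*exp(-t)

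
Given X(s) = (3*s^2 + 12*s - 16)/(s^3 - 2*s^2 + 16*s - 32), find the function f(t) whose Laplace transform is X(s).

f(t) = exp(2*t) + 4*sin(4*t) + 2*cos(4*t)

Factor the denominator: s^3 - 2*s^2 + 16*s - 32 = (s - 2)*(s^2 + 16).
Partial fraction decomposition gives [1/(s - 2)] + [2*s/(s^2 + 16)] + [16/(s^2 + 16)].
Invert each term: 1/(s - 2) ↔ e^(2t); 2·s/(s^2 + 16) ↔ 2cos(4t); 4·4/(s^2 + 16) ↔ 4sin(4t).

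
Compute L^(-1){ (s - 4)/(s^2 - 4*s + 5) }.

-2*exp(2*t)*sin(t) + exp(2*t)*cos(t)

Complete the square in the denominator: s^2 - 4*s + 5 = (s - 2)^2 + 1^2.
Split the numerator to match: s - 4 = 1·(s - 2) - 2·1.
Invert each term: 1·(s - 2)/((s - 2)^2 + 1) ↔ e^(2t)cos(t); -2·1/((s - 2)^2 + 1) ↔ -2e^(2t)sin(t).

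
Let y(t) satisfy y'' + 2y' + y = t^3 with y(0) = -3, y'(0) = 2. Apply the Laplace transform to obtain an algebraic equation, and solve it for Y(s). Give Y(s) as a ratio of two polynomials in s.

Y(s) = (-3*s^5 - 4*s^4 + 6)/(s^6 + 2*s^5 + s^4)

Apply the Laplace transform to the equation.
With L{y''} = s^2 Y - s·y(0) - y'(0) and L{y'} = sY - y(0), with y(0) = -3, y'(0) = 2: the LHS transforms to (s^2 + 2*s + 1)Y - (-3*s - 4).
The right side is L{t^3} = 6/s^4.
So (s^2 + 2*s + 1)Y = 6/s^4 + (-3*s - 4).
Isolate Y and clear denominators.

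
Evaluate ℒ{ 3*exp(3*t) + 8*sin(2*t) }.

16/(s^2 + 4) + 3/(s - 3)

By linearity of the Laplace transform, transform each term separately.
(8)·[L{sin(2t)} = 2/(s^2 + 4)]; (3)·[L{e^(3t)} = 1/(s - 3)].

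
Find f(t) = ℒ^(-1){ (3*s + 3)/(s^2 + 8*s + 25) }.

Complete the square in the denominator: s^2 + 8*s + 25 = (s + 4)^2 + 3^2.
Split the numerator to match: 3*s + 3 = 3·(s + 4) - 3·3.
Invert each term: 3·(s + 4)/((s + 4)^2 + 9) ↔ 3e^(-4t)cos(3t); -3·3/((s + 4)^2 + 9) ↔ -3e^(-4t)sin(3t).

f(t) = -3*exp(-4*t)*sin(3*t) + 3*exp(-4*t)*cos(3*t)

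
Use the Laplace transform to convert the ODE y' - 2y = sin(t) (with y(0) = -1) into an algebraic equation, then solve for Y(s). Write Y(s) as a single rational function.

Apply the Laplace transform to the equation.
With L{y'} = sY - y(0) = sY - (-1): the LHS transforms to (s - 2)Y - (-1).
The right side is L{sin(t)} = 1/(s^2 + 1).
So (s - 2)Y = 1/(s^2 + 1) + (-1).
Isolate Y and clear denominators.

Y(s) = -s^2/(s^3 - 2*s^2 + s - 2)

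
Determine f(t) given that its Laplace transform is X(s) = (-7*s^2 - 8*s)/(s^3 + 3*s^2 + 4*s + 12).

f(t) = 2*sin(2*t) - 4*cos(2*t) - 3*exp(-3*t)

Factor the denominator: s^3 + 3*s^2 + 4*s + 12 = (s + 3)*(s^2 + 4).
Partial fraction decomposition gives [-3/(s + 3)] + [-4*s/(s^2 + 4)] + [4/(s^2 + 4)].
Invert each term: -3/(s + 3) ↔ -3e^(-3t); -4·s/(s^2 + 4) ↔ -4cos(2t); 2·2/(s^2 + 4) ↔ 2sin(2t).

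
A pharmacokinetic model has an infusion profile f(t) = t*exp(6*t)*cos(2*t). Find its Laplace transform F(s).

L{cos(2t)} = s/(s^2 + 4).
Multiplying by e^(6t) shifts s → s - 6, so L{exp(6*t)*cos(2*t)} = (s - 6)/((s - 6)^2 + 4).
Then apply L{t·g(t)} = -d/ds[G(s)] with G(s) = (s - 6)/((s - 6)^2 + 4):
differentiating 1 time and applying the sign gives (s - 8)*(s - 4)/(s^2 - 12*s + 40)^2.

F(s) = (s - 8)*(s - 4)/(s^2 - 12*s + 40)^2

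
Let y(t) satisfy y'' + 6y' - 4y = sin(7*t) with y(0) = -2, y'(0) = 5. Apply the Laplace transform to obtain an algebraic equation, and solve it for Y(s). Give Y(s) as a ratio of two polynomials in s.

Y(s) = (-2*s^3 - 7*s^2 - 98*s - 336)/(s^4 + 6*s^3 + 45*s^2 + 294*s - 196)

Transform both sides with L{·}.
Using L{y''} = s^2 Y - s·y(0) - y'(0) and L{y'} = sY - y(0), with y(0) = -2, y'(0) = 5, the left side becomes (s^2 + 6*s - 4)Y - (-2*s - 7).
The right side is L{sin(7*t)} = 7/(s^2 + 49).
So (s^2 + 6*s - 4)Y = 7/(s^2 + 49) + (-2*s - 7).
Divide through and combine into a single rational function.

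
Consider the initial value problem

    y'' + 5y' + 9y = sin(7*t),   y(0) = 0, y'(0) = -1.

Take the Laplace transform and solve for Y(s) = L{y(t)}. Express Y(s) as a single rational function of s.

Y(s) = (-s^2 - 42)/(s^4 + 5*s^3 + 58*s^2 + 245*s + 441)

Transform both sides with L{·}.
With L{y''} = s^2 Y - s·y(0) - y'(0) and L{y'} = sY - y(0), with y(0) = 0, y'(0) = -1: the LHS transforms to (s^2 + 5*s + 9)Y - (-1).
The right side is L{sin(7*t)} = 7/(s^2 + 49).
So (s^2 + 5*s + 9)Y = 7/(s^2 + 49) + (-1).
Solve for Y(s) and write it as one ratio of polynomials.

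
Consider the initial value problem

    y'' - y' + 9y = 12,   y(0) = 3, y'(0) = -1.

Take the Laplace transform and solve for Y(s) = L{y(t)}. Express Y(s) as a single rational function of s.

Apply the Laplace transform to the equation.
The derivative rules (L{y''} = s^2 Y - s·y(0) - y'(0) and L{y'} = sY - y(0), with y(0) = 3, y'(0) = -1) turn the left side into (s^2 - s + 9)Y - (3*s - 4).
The right side is L{12} = 12/s.
So (s^2 - s + 9)Y = 12/s + (3*s - 4).
Solve for Y(s) and write it as one ratio of polynomials.

Y(s) = (3*s^2 - 4*s + 12)/(s^3 - s^2 + 9*s)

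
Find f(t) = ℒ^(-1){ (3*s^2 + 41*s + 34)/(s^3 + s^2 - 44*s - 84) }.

f(t) = 4*exp(7*t) + exp(-2*t) - 2*exp(-6*t)

Factor the denominator: s^3 + s^2 - 44*s - 84 = (s - 7)*(s + 2)*(s + 6).
Partial fraction decomposition gives [-2/(s + 6)] + [1/(s + 2)] + [4/(s - 7)].
Invert each term: -2/(s + 6) ↔ -2e^(-6t); 1/(s + 2) ↔ e^(-2t); 4/(s - 7) ↔ 4e^(7t).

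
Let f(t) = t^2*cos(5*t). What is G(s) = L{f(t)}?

G(s) = 2*s*(s^2 - 75)/(s^2 + 25)^3

L{cos(5t)} = s/(s^2 + 25).
Then apply L{t^2·g(t)} = (-1)^2 d^2/ds^2[H(s)] with H(s) = s/(s^2 + 25):
differentiating 2 times and applying the sign gives 2*s*(s^2 - 75)/(s^2 + 25)^3.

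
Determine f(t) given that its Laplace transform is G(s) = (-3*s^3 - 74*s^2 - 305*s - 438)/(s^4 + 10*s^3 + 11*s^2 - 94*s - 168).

Factor the denominator: s^4 + 10*s^3 + 11*s^2 - 94*s - 168 = (s - 3)*(s + 2)*(s + 4)*(s + 7).
Partial fraction decomposition gives [-6/(s - 3)] + [6/(s + 7)] + [-5/(s + 4)] + [2/(s + 2)].
Invert each term: -6/(s - 3) ↔ -6e^(3t); 6/(s + 7) ↔ 6e^(-7t); -5/(s + 4) ↔ -5e^(-4t); 2/(s + 2) ↔ 2e^(-2t).

f(t) = -6*exp(3*t) + 2*exp(-2*t) - 5*exp(-4*t) + 6*exp(-7*t)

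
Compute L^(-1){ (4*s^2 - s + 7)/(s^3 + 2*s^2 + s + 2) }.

Factor the denominator: s^3 + 2*s^2 + s + 2 = (s + 2)*(s^2 + 1).
Partial fraction decomposition gives [5/(s + 2)] + [-s/(s^2 + 1)] + [1/(s^2 + 1)].
Invert each term: 5/(s + 2) ↔ 5e^(-2t); -1·s/(s^2 + 1) ↔ -cos(t); 1·1/(s^2 + 1) ↔ sin(t).

sin(t) - cos(t) + 5*exp(-2*t)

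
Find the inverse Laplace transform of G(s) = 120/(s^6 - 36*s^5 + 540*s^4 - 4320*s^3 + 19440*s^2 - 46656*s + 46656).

t^5*exp(6*t)

Rewrite the denominator: s^6 - 36*s^5 + 540*s^4 - 4320*s^3 + 19440*s^2 - 46656*s + 46656 = (s - 6)^6.
The form in (s - 6) signals a first-shifting-theorem factor e^(6t).
Since L{t^5} = 5!/s^6 = 120/s^6, the inverse is t^5*e^(6*t).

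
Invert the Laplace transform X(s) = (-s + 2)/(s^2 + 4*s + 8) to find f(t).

f(t) = 2*exp(-2*t)*sin(2*t) - exp(-2*t)*cos(2*t)

Complete the square in the denominator: s^2 + 4*s + 8 = (s + 2)^2 + 2^2.
Split the numerator to match: -s + 2 = -1·(s + 2) + 2·2.
Invert each term: -1·(s + 2)/((s + 2)^2 + 4) ↔ -e^(-2t)cos(2t); 2·2/((s + 2)^2 + 4) ↔ 2e^(-2t)sin(2t).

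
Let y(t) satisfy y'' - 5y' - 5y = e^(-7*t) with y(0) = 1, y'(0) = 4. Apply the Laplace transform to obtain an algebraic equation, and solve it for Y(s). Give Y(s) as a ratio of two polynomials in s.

Y(s) = (s^2 + 6*s - 6)/(s^3 + 2*s^2 - 40*s - 35)

Take the Laplace transform of both sides.
Using L{y''} = s^2 Y - s·y(0) - y'(0) and L{y'} = sY - y(0), with y(0) = 1, y'(0) = 4, the left side becomes (s^2 - 5*s - 5)Y - (s - 1).
The right side is L{e^(-7*t)} = 1/(s + 7).
So (s^2 - 5*s - 5)Y = 1/(s + 7) + (s - 1).
Isolate Y and clear denominators.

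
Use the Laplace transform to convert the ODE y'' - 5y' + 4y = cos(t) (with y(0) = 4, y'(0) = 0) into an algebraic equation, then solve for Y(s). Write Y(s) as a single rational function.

Take the Laplace transform of both sides.
With L{y''} = s^2 Y - s·y(0) - y'(0) and L{y'} = sY - y(0), with y(0) = 4, y'(0) = 0: the LHS transforms to (s^2 - 5*s + 4)Y - (4*s - 20).
The right side is L{cos(t)} = s/(s^2 + 1).
So (s^2 - 5*s + 4)Y = s/(s^2 + 1) + (4*s - 20).
Solve for Y(s) and write it as one ratio of polynomials.

Y(s) = (4*s^3 - 20*s^2 + 5*s - 20)/(s^4 - 5*s^3 + 5*s^2 - 5*s + 4)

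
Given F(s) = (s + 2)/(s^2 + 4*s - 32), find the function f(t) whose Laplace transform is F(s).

Rewrite the denominator: s^2 + 4*s - 32 = (s + 2)^2 - 36.
The form in (s + 2) signals a first-shifting-theorem factor e^(-2t).
Since L{cosh(6t)} = s/(s^2 - 36), the inverse is exp(-2*t)*cosh(6*t).

f(t) = exp(-2*t)*cosh(6*t)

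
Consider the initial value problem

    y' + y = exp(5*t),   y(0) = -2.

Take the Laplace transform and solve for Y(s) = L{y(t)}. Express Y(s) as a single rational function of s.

Y(s) = (-2*s + 11)/(s^2 - 4*s - 5)

Transform both sides with L{·}.
Using L{y'} = sY - y(0) = sY - (-2), the left side becomes (s + 1)Y - (-2).
The right side is L{exp(5*t)} = 1/(s - 5).
So (s + 1)Y = 1/(s - 5) + (-2).
Isolate Y and clear denominators.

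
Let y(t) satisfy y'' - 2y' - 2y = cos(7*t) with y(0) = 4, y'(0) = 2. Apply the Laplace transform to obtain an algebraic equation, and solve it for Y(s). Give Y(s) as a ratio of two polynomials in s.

Apply the Laplace transform to the equation.
With L{y''} = s^2 Y - s·y(0) - y'(0) and L{y'} = sY - y(0), with y(0) = 4, y'(0) = 2: the LHS transforms to (s^2 - 2*s - 2)Y - (4*s - 6).
The right side is L{cos(7*t)} = s/(s^2 + 49).
So (s^2 - 2*s - 2)Y = s/(s^2 + 49) + (4*s - 6).
Isolate Y and clear denominators.

Y(s) = (4*s^3 - 6*s^2 + 197*s - 294)/(s^4 - 2*s^3 + 47*s^2 - 98*s - 98)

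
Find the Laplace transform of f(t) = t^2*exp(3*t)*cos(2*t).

2*(s - 3)*(s^2 - 6*s - 3)/(s^2 - 6*s + 13)^3

L{cos(2t)} = s/(s^2 + 4).
Multiplying by e^(3t) shifts s → s - 3, so L{exp(3*t)*cos(2*t)} = (s - 3)/((s - 3)^2 + 4).
Then apply L{t^2·g(t)} = (-1)^2 d^2/ds^2[G(s)] with G(s) = (s - 3)/((s - 3)^2 + 4):
differentiating 2 times and applying the sign gives 2*(s - 3)*(s^2 - 6*s - 3)/(s^2 - 6*s + 13)^3.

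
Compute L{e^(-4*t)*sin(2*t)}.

2/((s + 4)^2 + 4)

L{sin(2t)} = 2/(s^2 + 4).
By the first shifting theorem, multiplying by e^(-4t) replaces s with s + 4.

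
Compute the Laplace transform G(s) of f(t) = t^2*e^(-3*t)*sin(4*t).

G(s) = 8*(3*s^2 + 18*s + 11)/(s^2 + 6*s + 25)^3

L{sin(4t)} = 4/(s^2 + 16).
Multiplying by e^(-3t) shifts s → s + 3, so L{e^(-3*t)*sin(4*t)} = 4/((s + 3)^2 + 16).
Then apply L{t^2·g(t)} = (-1)^2 d^2/ds^2[H(s)] with H(s) = 4/((s + 3)^2 + 16):
differentiating 2 times and applying the sign gives 8*(3*s^2 + 18*s + 11)/(s^2 + 6*s + 25)^3.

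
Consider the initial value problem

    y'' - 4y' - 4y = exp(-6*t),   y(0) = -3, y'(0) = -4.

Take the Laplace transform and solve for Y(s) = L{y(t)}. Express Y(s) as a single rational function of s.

Y(s) = (-3*s^2 - 10*s + 49)/(s^3 + 2*s^2 - 28*s - 24)

Transform both sides with L{·}.
The derivative rules (L{y''} = s^2 Y - s·y(0) - y'(0) and L{y'} = sY - y(0), with y(0) = -3, y'(0) = -4) turn the left side into (s^2 - 4*s - 4)Y - (-3*s + 8).
The right side is L{exp(-6*t)} = 1/(s + 6).
So (s^2 - 4*s - 4)Y = 1/(s + 6) + (-3*s + 8).
Divide through and combine into a single rational function.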